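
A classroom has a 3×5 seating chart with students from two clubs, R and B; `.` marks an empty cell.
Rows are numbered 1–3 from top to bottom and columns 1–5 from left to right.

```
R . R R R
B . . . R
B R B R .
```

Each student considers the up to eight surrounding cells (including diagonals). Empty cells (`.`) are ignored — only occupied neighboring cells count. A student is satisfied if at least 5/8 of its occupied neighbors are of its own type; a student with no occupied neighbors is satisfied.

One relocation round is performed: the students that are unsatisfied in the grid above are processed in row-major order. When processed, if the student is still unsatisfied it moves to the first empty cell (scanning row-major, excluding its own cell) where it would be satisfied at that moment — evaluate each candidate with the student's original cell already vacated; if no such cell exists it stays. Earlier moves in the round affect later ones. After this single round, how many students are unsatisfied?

Initially unsatisfied (in order): (1,1), (2,1), (3,1), (3,2), (3,3), (3,4).
  (1,1) → (2,3).
  (2,1) → (1,1).
  (3,1): no empty cell satisfies it; stays.
  (3,2) → (1,2).
  (3,3) → (2,1).
  (3,4): now satisfied by earlier moves; stays.
Resulting grid:
B R R R R
B . R . R
B . . R .
Unsatisfied now: (1,1), (1,2).

2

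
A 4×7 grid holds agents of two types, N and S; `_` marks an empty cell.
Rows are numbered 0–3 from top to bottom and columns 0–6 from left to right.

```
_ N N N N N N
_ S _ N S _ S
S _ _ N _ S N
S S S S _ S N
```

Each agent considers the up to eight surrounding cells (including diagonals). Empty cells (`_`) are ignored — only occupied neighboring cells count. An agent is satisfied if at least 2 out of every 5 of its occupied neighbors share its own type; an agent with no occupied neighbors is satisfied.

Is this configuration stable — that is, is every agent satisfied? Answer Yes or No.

(0,1)N 1/2 satisfied
(0,2)N 3/4 satisfied
(0,3)N 3/4 satisfied
(0,4)N 3/4 satisfied
(0,5)N 2/4 satisfied
(0,6)N 1/2 satisfied
(1,1)S 1/3 not
(1,3)N 4/5 satisfied
(1,4)S 1/6 not
(1,6)S 1/4 not
(2,0)S 3/3 satisfied
(2,3)N 1/4 not
(2,5)S 3/5 satisfied
(2,6)N 1/4 not
(3,0)S 2/2 satisfied
(3,1)S 3/3 satisfied
(3,2)S 2/3 satisfied
(3,3)S 1/2 satisfied
(3,5)S 1/3 not
(3,6)N 1/3 not
For instance (1,1) has only 1/3 same-type neighbors, below 2/5.

No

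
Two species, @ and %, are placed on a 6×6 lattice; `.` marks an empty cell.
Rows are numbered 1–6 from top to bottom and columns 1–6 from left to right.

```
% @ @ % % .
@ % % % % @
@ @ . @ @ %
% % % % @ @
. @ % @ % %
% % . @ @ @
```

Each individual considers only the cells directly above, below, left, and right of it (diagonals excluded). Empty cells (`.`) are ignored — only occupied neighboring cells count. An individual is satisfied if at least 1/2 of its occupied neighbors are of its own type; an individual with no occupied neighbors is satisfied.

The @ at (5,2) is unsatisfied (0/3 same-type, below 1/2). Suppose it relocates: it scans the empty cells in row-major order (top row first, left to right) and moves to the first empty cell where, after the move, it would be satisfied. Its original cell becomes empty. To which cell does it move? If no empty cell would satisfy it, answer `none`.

(1,6)

Vacating (5,2). Empty cells in order:
  (1,6): 1/2 same-type → satisfied — stop here.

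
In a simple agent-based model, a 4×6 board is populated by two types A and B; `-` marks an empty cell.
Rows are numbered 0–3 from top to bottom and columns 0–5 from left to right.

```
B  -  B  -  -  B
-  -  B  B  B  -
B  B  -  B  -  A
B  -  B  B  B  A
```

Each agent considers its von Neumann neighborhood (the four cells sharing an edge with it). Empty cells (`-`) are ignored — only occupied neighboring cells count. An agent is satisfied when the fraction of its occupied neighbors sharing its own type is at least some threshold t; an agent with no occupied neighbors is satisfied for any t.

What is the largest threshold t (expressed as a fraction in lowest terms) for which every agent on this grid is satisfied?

(0,0)B — no occupied neighbors
(0,2)B 1/1
(0,5)B — no occupied neighbors
(1,2)B 2/2
(1,3)B 3/3
(1,4)B 1/1
(2,0)B 2/2
(2,1)B 1/1
(2,3)B 2/2
(2,5)A 1/1
(3,0)B 1/1
(3,2)B 1/1
(3,3)B 3/3
(3,4)B 1/2
(3,5)A 1/2
The smallest same-type fraction is 1/2 at (3,4), which reduces to 1/2. Any threshold above that leaves this agent unsatisfied.

1/2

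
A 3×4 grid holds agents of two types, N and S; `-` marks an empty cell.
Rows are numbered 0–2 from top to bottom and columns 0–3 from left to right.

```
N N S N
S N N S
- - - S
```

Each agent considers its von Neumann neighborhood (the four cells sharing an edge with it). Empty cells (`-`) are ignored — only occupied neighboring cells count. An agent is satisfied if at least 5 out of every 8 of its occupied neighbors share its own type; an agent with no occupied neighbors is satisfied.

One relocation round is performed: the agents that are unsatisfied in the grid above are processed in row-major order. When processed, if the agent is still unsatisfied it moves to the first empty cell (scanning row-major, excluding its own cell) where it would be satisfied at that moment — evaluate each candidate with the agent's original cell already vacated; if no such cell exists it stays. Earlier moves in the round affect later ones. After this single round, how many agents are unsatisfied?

3

Initially unsatisfied (in order): (0,0), (0,2), (0,3), (1,0), (1,2), (1,3).
  (0,0) → (2,1).
  (0,2): no empty cell satisfies it; stays.
  (0,3) → (2,2).
  (1,0) → (0,3).
  (1,2) → (0,0).
  (1,3): now satisfied by earlier moves; stays.
Resulting grid:
N N S S
- N - S
- N N S
Unsatisfied now: (0,2), (2,2), (2,3).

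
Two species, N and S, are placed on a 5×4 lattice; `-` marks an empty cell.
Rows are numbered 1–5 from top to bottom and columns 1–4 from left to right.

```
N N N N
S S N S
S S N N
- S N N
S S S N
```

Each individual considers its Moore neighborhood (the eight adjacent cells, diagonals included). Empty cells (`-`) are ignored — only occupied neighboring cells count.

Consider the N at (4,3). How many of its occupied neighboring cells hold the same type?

4

Occupied neighbors of (4,3): (3,2)=S, (3,3)=N, (3,4)=N, (4,2)=S, (4,4)=N, (5,2)=S, (5,3)=S, (5,4)=N.
Same type (N): 4 of 8.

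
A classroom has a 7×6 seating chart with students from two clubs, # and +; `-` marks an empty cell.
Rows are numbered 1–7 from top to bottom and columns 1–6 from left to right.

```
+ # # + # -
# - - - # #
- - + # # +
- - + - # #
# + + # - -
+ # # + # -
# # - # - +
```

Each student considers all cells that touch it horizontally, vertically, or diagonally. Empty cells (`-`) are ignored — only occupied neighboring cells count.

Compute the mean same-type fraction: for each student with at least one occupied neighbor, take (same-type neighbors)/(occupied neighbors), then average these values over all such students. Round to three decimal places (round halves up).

(1,1)+ 0/2
(1,2)# 2/3
(1,3)# 1/2
(1,4)+ 0/3
(1,5)# 2/3
(2,1)# 1/2
(2,5)# 4/6
(2,6)# 3/4
(3,3)+ 1/2
(3,4)# 3/5
(3,5)# 5/6
(3,6)+ 0/5
(4,3)+ 3/5
(4,5)# 4/5
(4,6)# 2/3
(5,1)# 1/3
(5,2)+ 3/6
(5,3)+ 3/6
(5,4)# 3/6
(6,1)+ 1/5
(6,2)# 4/7
(6,3)# 4/7
(6,4)+ 1/5
(6,5)# 2/4
(7,1)# 2/3
(7,2)# 3/4
(7,4)# 2/3
(7,6)+ 0/1
Sum over 28 students: 0/2 + 2/3 + 1/2 + 0/3 + 2/3 + 1/2 + 4/6 + 3/4 + 1/2 + 3/5 + 5/6 + 0/5 + 3/5 + 4/5 + 2/3 + 1/3 + 3/6 + 3/6 + 3/6 + 1/5 + 4/7 + 4/7 + 1/5 + 2/4 + 2/3 + 3/4 + 2/3 + 0/1 = 2879/210; mean = 2879/210 ÷ 28 = 2879/5880 = 0.489625… → 0.490.

0.490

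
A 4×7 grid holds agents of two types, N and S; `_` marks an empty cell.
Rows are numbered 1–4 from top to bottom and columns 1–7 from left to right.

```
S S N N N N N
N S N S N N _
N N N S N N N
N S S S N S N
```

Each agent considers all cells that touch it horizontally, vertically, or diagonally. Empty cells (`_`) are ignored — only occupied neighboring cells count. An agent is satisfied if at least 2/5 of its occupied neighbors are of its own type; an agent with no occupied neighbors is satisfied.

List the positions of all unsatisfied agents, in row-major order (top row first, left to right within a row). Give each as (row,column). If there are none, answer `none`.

(2,2), (2,4), (3,3), (3,4), (4,2), (4,6)

Row 1: (1,1)S 2/3 ok · (1,2)S 2/5 ok · (1,3)N 2/5 ok · (1,4)N 4/5 ok · (1,5)N 4/5 ok · (1,6)N 4/4 ok · (1,7)N 2/2 ok
Row 2: (2,1)N 2/5 ok · (2,2)S 2/8 unhappy · (2,3)N 4/8 ok · (2,4)S 1/8 unhappy · (2,5)N 6/8 ok · (2,6)N 7/7 ok
Row 3: (3,1)N 3/5 ok · (3,2)N 5/8 ok · (3,3)N 2/8 unhappy · (3,4)S 3/8 unhappy · (3,5)N 4/8 ok · (3,6)N 6/7 ok · (3,7)N 3/4 ok
Row 4: (4,1)N 2/3 ok · (4,2)S 1/5 unhappy · (4,3)S 3/5 ok · (4,4)S 2/5 ok · (4,5)N 2/5 ok · (4,6)S 0/5 unhappy · (4,7)N 2/3 ok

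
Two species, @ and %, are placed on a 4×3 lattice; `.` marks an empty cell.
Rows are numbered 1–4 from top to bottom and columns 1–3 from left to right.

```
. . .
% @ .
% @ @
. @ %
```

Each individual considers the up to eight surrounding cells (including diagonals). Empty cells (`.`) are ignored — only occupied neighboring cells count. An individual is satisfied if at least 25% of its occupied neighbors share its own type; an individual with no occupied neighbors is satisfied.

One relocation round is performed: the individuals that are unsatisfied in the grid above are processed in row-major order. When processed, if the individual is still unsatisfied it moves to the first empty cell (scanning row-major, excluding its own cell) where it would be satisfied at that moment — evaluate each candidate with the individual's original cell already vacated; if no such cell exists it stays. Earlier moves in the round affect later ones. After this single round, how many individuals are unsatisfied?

Initially unsatisfied (in order): (4,3).
  (4,3) → (1,1).
Resulting grid:
% . .
% @ .
% @ @
. @ .
All satisfied now.

0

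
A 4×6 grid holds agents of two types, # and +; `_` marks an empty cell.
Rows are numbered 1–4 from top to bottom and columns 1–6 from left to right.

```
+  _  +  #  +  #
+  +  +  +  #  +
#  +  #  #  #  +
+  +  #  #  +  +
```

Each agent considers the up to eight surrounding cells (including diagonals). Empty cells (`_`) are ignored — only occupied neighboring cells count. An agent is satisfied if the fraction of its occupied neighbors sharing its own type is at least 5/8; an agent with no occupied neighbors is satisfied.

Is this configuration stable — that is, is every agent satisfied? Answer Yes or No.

No

Row 1: (1,1)+ 2/2 ok · (1,3)+ 3/4 ok · (1,4)# 1/5 unhappy · (1,5)+ 2/5 unhappy · (1,6)# 1/3 unhappy
Row 2: (2,1)+ 3/4 ok · (2,2)+ 5/7 ok · (2,3)+ 4/7 unhappy · (2,4)+ 3/8 unhappy · (2,5)# 4/8 unhappy · (2,6)+ 2/5 unhappy
Row 3: (3,1)# 0/5 unhappy · (3,2)+ 5/8 ok · (3,3)# 3/8 unhappy · (3,4)# 5/8 ok · (3,5)# 3/8 unhappy · (3,6)+ 3/5 unhappy
Row 4: (4,1)+ 2/3 ok · (4,2)+ 2/5 unhappy · (4,3)# 3/5 unhappy · (4,4)# 4/5 ok · (4,5)+ 2/5 unhappy · (4,6)+ 2/3 ok
For instance (1,4) has only 1/5 same-type neighbors, below 5/8.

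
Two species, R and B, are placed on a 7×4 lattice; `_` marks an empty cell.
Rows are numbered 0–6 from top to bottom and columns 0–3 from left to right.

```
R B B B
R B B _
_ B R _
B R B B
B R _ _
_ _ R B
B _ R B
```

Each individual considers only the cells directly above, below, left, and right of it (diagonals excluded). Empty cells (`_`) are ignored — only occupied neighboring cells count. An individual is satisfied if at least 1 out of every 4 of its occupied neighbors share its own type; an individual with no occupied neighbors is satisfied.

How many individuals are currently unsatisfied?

Row 0: (0,0)R 1/2 satisfied · (0,1)B 2/3 satisfied · (0,2)B 3/3 satisfied · (0,3)B 1/1 satisfied
Row 1: (1,0)R 1/2 satisfied · (1,1)B 3/4 satisfied · (1,2)B 2/3 satisfied
Row 2: (2,1)B 1/3 satisfied · (2,2)R 0/3 not
Row 3: (3,0)B 1/2 satisfied · (3,1)R 1/4 satisfied · (3,2)B 1/3 satisfied · (3,3)B 1/1 satisfied
Row 4: (4,0)B 1/2 satisfied · (4,1)R 1/2 satisfied
Row 5: (5,2)R 1/2 satisfied · (5,3)B 1/2 satisfied
Row 6: (6,0)B 0/0 satisfied · (6,2)R 1/2 satisfied · (6,3)B 1/2 satisfied
Unsatisfied: (2,2) — 1 in total.

1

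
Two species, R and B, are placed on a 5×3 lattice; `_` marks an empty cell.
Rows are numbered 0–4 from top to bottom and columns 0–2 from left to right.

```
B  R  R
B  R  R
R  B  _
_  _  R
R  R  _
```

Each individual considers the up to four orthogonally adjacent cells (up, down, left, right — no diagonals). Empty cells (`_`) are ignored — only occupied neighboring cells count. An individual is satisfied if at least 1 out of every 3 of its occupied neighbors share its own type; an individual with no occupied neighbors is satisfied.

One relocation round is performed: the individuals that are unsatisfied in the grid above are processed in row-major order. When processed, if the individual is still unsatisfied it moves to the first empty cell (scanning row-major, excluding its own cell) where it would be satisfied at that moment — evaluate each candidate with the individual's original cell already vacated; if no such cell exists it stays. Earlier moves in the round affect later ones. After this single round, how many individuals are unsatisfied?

0

Initially unsatisfied (in order): (2,0), (2,1).
  (2,0) → (2,2).
  (2,1) → (2,0).
Resulting grid:
B R R
B R R
B _ R
_ _ R
R R _
All satisfied now.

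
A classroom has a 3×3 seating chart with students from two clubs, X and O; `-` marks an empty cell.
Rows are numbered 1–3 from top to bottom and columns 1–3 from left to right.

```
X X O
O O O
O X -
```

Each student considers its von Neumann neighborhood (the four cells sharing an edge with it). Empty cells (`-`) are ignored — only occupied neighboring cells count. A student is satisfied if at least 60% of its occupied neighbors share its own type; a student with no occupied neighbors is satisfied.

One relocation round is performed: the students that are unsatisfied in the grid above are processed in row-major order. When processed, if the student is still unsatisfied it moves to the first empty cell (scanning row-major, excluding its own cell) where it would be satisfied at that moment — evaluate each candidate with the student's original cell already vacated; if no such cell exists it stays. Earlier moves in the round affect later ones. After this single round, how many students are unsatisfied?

Initially unsatisfied (in order): (1,1), (1,2), (1,3), (2,2), (3,1), (3,2).
  (1,1): no empty cell satisfies it; stays.
  (1,2): no empty cell satisfies it; stays.
  (1,3): no empty cell satisfies it; stays.
  (2,2): no empty cell satisfies it; stays.
  (3,1): no empty cell satisfies it; stays.
  (3,2): no empty cell satisfies it; stays.
Resulting grid:
X X O
O O O
O X -
Unsatisfied now: (1,1), (1,2), (1,3), (2,2), (3,1), (3,2).

6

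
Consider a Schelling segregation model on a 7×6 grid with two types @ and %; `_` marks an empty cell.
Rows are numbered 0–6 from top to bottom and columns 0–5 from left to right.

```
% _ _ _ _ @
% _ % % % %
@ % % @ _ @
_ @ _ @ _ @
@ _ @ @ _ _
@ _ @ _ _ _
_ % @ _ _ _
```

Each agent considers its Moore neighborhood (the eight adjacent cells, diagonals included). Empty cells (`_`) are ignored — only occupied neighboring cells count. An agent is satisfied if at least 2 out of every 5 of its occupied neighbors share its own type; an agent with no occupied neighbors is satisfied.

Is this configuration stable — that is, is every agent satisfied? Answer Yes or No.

No

Row 0: (0,0)% 1/1 ok · (0,5)@ 0/2 unhappy
Row 1: (1,0)% 2/3 ok · (1,2)% 3/4 ok · (1,3)% 3/4 ok · (1,4)% 2/5 ok · (1,5)% 1/3 unhappy
Row 2: (2,0)@ 1/3 unhappy · (2,1)% 3/5 ok · (2,2)% 3/6 ok · (2,3)@ 1/5 unhappy · (2,5)@ 1/3 unhappy
Row 3: (3,1)@ 3/5 ok · (3,3)@ 3/4 ok · (3,5)@ 1/1 ok
Row 4: (4,0)@ 2/2 ok · (4,2)@ 4/4 ok · (4,3)@ 3/3 ok
Row 5: (5,0)@ 1/2 ok · (5,2)@ 3/4 ok
Row 6: (6,1)% 0/3 unhappy · (6,2)@ 1/2 ok
For instance (0,5) has only 0/2 same-type neighbors, below 2/5.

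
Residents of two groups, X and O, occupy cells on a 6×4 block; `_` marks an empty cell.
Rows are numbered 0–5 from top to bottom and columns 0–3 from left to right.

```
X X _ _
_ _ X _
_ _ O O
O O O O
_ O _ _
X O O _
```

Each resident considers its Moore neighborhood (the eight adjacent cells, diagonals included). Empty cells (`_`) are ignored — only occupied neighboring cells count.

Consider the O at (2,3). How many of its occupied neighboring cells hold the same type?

3

Occupied neighbors of (2,3): (1,2)=X, (2,2)=O, (3,2)=O, (3,3)=O.
Same type (O): 3 of 4.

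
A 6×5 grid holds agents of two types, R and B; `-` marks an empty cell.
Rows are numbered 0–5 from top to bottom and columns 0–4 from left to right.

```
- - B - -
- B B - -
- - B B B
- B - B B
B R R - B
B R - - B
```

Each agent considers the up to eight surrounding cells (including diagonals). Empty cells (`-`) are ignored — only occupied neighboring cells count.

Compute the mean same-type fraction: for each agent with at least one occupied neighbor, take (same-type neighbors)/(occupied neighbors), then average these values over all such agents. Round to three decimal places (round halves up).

Row 0: (0,2)B 2/2
Row 1: (1,1)B 3/3 · (1,2)B 4/4
Row 2: (2,2)B 5/5 · (2,3)B 5/5 · (2,4)B 3/3
Row 3: (3,1)B 2/4 · (3,3)B 5/6 · (3,4)B 4/4
Row 4: (4,0)B 2/4 · (4,1)R 2/5 · (4,2)R 2/4 · (4,4)B 3/3
Row 5: (5,0)B 1/3 · (5,1)R 2/4 · (5,4)B 1/1
Sum over 16 agents: 2/2 + 3/3 + 4/4 + 5/5 + 5/5 + 3/3 + 2/4 + 5/6 + 4/4 + 2/4 + 2/5 + 2/4 + 3/3 + 1/3 + 2/4 + 1/1 = 377/30; mean = 377/30 ÷ 16 = 377/480 = 0.785416… → 0.785.

0.785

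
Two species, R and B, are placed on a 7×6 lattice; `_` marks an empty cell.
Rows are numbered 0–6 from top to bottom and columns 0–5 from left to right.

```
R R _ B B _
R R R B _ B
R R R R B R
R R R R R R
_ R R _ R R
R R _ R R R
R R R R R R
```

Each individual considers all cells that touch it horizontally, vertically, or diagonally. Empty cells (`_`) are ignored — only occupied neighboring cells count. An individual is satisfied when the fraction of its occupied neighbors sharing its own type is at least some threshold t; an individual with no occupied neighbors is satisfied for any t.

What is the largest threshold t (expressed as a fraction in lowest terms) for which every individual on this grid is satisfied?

Row 0: (0,0)R 3/3 · (0,1)R 4/4 · (0,3)B 2/3 · (0,4)B 3/3
Row 1: (1,0)R 5/5 · (1,1)R 7/7 · (1,2)R 5/7 · (1,3)B 3/6 · (1,5)B 2/3
Row 2: (2,0)R 5/5 · (2,1)R 8/8 · (2,2)R 7/8 · (2,3)R 5/7 · (2,4)B 2/7 · (2,5)R 2/4
Row 3: (3,0)R 4/4 · (3,1)R 7/7 · (3,2)R 7/7 · (3,3)R 6/7 · (3,4)R 6/7 · (3,5)R 4/5
Row 4: (4,1)R 6/6 · (4,2)R 6/6 · (4,4)R 7/7 · (4,5)R 5/5
Row 5: (5,0)R 4/4 · (5,1)R 6/6 · (5,3)R 6/6 · (5,4)R 7/7 · (5,5)R 5/5
Row 6: (6,0)R 3/3 · (6,1)R 4/4 · (6,2)R 4/4 · (6,3)R 4/4 · (6,4)R 5/5 · (6,5)R 3/3
The smallest same-type fraction is 2/7 at (2,4), which reduces to 2/7. Any threshold above that leaves this individual unsatisfied.

2/7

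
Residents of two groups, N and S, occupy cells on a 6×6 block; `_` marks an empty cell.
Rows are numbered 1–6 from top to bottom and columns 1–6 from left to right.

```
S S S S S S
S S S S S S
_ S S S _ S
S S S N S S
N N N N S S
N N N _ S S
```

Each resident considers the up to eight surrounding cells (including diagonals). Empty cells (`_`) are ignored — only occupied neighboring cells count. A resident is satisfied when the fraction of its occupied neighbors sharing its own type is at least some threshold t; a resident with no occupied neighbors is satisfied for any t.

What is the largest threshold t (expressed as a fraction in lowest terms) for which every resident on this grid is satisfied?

2/7

Row 1: (1,1)S 3/3 · (1,2)S 5/5 · (1,3)S 5/5 · (1,4)S 5/5 · (1,5)S 5/5 · (1,6)S 3/3
Row 2: (2,1)S 4/4 · (2,2)S 7/7 · (2,3)S 8/8 · (2,4)S 7/7 · (2,5)S 7/7 · (2,6)S 4/4
Row 3: (3,2)S 7/7 · (3,3)S 7/8 · (3,4)S 6/7 · (3,6)S 4/4
Row 4: (4,1)S 2/4 · (4,2)S 4/7 · (4,3)S 4/8 · (4,4)N 2/7 · (4,5)S 5/7 · (4,6)S 4/4
Row 5: (5,1)N 3/5 · (5,2)N 5/8 · (5,3)N 5/7 · (5,4)N 3/7 · (5,5)S 5/7 · (5,6)S 5/5
Row 6: (6,1)N 3/3 · (6,2)N 5/5 · (6,3)N 4/4 · (6,5)S 3/4 · (6,6)S 3/3
The smallest same-type fraction is 2/7 at (4,4), which reduces to 2/7. Any threshold above that leaves this resident unsatisfied.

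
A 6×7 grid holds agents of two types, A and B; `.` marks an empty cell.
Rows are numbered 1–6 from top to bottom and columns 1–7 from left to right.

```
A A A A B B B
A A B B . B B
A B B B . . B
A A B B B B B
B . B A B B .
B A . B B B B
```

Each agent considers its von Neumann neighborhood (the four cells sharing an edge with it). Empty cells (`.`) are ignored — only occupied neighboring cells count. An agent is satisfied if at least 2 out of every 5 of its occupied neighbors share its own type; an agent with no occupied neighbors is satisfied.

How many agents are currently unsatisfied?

5

(1,1)A 2/2 satisfied
(1,2)A 3/3 satisfied
(1,3)A 2/3 satisfied
(1,4)A 1/3 not
(1,5)B 1/2 satisfied
(1,6)B 3/3 satisfied
(1,7)B 2/2 satisfied
(2,1)A 3/3 satisfied
(2,2)A 2/4 satisfied
(2,3)B 2/4 satisfied
(2,4)B 2/3 satisfied
(2,6)B 2/2 satisfied
(2,7)B 3/3 satisfied
(3,1)A 2/3 satisfied
(3,2)B 1/4 not
(3,3)B 4/4 satisfied
(3,4)B 3/3 satisfied
(3,7)B 2/2 satisfied
(4,1)A 2/3 satisfied
(4,2)A 1/3 not
(4,3)B 3/4 satisfied
(4,4)B 3/4 satisfied
(4,5)B 3/3 satisfied
(4,6)B 3/3 satisfied
(4,7)B 2/2 satisfied
(5,1)B 1/2 satisfied
(5,3)B 1/2 satisfied
(5,4)A 0/4 not
(5,5)B 3/4 satisfied
(5,6)B 3/3 satisfied
(6,1)B 1/2 satisfied
(6,2)A 0/1 not
(6,4)B 1/2 satisfied
(6,5)B 3/3 satisfied
(6,6)B 3/3 satisfied
(6,7)B 1/1 satisfied
Unsatisfied: (1,4), (3,2), (4,2), (5,4), (6,2) — 5 in total.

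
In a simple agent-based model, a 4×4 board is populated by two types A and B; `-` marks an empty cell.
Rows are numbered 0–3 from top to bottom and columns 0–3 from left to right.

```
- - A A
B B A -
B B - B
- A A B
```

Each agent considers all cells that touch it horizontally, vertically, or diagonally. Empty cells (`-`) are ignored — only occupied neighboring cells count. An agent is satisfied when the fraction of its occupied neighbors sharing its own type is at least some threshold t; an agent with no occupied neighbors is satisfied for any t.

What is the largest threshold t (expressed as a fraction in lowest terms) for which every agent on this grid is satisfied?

Row 0: (0,2)A 2/3 · (0,3)A 2/2
Row 1: (1,0)B 3/3 · (1,1)B 3/5 · (1,2)A 2/5
Row 2: (2,0)B 3/4 · (2,1)B 3/6 · (2,3)B 1/3
Row 3: (3,1)A 1/3 · (3,2)A 1/4 · (3,3)B 1/2
The smallest same-type fraction is 1/4 at (3,2), which reduces to 1/4. Any threshold above that leaves this agent unsatisfied.

1/4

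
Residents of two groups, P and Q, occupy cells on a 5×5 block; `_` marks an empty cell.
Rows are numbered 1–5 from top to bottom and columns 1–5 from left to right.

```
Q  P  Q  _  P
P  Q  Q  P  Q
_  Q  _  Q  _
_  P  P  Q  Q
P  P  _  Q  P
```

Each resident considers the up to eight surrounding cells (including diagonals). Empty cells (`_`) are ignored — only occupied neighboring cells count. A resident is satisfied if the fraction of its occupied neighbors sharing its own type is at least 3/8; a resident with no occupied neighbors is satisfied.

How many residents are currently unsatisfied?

7

Row 1: (1,1)Q 1/3 not · (1,2)P 1/5 not · (1,3)Q 2/4 satisfied · (1,5)P 1/2 satisfied
Row 2: (2,1)P 1/4 not · (2,2)Q 4/6 satisfied · (2,3)Q 4/6 satisfied · (2,4)P 1/5 not · (2,5)Q 1/3 not
Row 3: (3,2)Q 2/5 satisfied · (3,4)Q 4/6 satisfied
Row 4: (4,2)P 3/4 satisfied · (4,3)P 2/6 not · (4,4)Q 3/5 satisfied · (4,5)Q 3/4 satisfied
Row 5: (5,1)P 2/2 satisfied · (5,2)P 3/3 satisfied · (5,4)Q 2/4 satisfied · (5,5)P 0/3 not
Unsatisfied: (1,1), (1,2), (2,1), (2,4), (2,5), (4,3), (5,5) — 7 in total.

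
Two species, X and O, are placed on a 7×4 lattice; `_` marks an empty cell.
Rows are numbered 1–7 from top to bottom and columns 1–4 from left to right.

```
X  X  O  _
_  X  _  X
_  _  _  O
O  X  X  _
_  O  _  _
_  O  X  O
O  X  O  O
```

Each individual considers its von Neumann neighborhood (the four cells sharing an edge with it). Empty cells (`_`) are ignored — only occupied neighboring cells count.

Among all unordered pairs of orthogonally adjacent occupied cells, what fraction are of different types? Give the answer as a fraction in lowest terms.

Scan each occupied cell's neighbors to the right and below so each pair is counted once.
Row 1: X(1,1)–X(1,2)= X(1,2)–O(1,3)≠ X(1,2)–X(2,2)=  → 1/3 unlike.
Row 2: X(2,4)–O(3,4)≠  → 1/1 unlike.
Row 4: O(4,1)–X(4,2)≠ X(4,2)–X(4,3)= X(4,2)–O(5,2)≠  → 2/3 unlike.
Row 5: O(5,2)–O(6,2)=  → 0/1 unlike.
Row 6: O(6,2)–X(6,3)≠ O(6,2)–X(7,2)≠ X(6,3)–O(6,4)≠ X(6,3)–O(7,3)≠ O(6,4)–O(7,4)=  → 4/5 unlike.
Row 7: O(7,1)–X(7,2)≠ X(7,2)–O(7,3)≠ O(7,3)–O(7,4)=  → 2/3 unlike.
Total adjacent occupied pairs: 16; unlike-type pairs: 10.
10/16 reduces to 5/8.

5/8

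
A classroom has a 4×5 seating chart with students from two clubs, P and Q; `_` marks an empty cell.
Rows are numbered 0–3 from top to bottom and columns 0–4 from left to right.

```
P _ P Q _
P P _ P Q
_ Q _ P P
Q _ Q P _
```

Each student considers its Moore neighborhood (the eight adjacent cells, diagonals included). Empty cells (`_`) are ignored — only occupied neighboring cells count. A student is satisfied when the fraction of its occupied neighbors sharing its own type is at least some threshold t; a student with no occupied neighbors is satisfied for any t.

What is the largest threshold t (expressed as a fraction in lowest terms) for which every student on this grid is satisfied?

1/4

Row 0: (0,0)P 2/2 · (0,2)P 2/3 · (0,3)Q 1/3
Row 1: (1,0)P 2/3 · (1,1)P 3/4 · (1,3)P 3/5 · (1,4)Q 1/4
Row 2: (2,1)Q 2/4 · (2,3)P 3/5 · (2,4)P 3/4
Row 3: (3,0)Q 1/1 · (3,2)Q 1/3 · (3,3)P 2/3
The smallest same-type fraction is 1/4 at (1,4), which reduces to 1/4. Any threshold above that leaves this student unsatisfied.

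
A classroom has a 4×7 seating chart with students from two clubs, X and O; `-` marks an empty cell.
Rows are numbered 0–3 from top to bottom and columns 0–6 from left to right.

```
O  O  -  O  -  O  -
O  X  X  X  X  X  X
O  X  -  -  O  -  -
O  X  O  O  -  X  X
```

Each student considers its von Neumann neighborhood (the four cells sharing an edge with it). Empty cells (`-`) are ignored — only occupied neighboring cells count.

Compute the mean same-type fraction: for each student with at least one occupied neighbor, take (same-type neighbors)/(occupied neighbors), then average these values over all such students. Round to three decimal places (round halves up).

(0,0)O 2/2
(0,1)O 1/2
(0,3)O 0/1
(0,5)O 0/1
(1,0)O 2/3
(1,1)X 2/4
(1,2)X 2/2
(1,3)X 2/3
(1,4)X 2/3
(1,5)X 2/3
(1,6)X 1/1
(2,0)O 2/3
(2,1)X 2/3
(2,4)O 0/1
(3,0)O 1/2
(3,1)X 1/3
(3,2)O 1/2
(3,3)O 1/1
(3,5)X 1/1
(3,6)X 1/1
Sum over 20 students: 2/2 + 1/2 + 0/1 + 0/1 + 2/3 + 2/4 + 2/2 + 2/3 + 2/3 + 2/3 + 1/1 + 2/3 + 2/3 + 0/1 + 1/2 + 1/3 + 1/2 + 1/1 + 1/1 + 1/1 = 37/3; mean = 37/3 ÷ 20 = 37/60 = 0.616666… → 0.617.

0.617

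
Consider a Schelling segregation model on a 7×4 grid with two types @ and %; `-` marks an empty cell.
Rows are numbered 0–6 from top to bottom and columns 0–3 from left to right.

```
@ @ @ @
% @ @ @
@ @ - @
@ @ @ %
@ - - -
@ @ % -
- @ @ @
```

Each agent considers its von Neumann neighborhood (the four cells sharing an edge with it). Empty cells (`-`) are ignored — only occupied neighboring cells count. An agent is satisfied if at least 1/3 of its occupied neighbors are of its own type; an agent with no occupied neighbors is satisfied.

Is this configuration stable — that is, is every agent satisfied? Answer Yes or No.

No

Row 0: (0,0)@ 1/2 ✓ · (0,1)@ 3/3 ✓ · (0,2)@ 3/3 ✓ · (0,3)@ 2/2 ✓
Row 1: (1,0)% 0/3 ✗ · (1,1)@ 3/4 ✓ · (1,2)@ 3/3 ✓ · (1,3)@ 3/3 ✓
Row 2: (2,0)@ 2/3 ✓ · (2,1)@ 3/3 ✓ · (2,3)@ 1/2 ✓
Row 3: (3,0)@ 3/3 ✓ · (3,1)@ 3/3 ✓ · (3,2)@ 1/2 ✓ · (3,3)% 0/2 ✗
Row 4: (4,0)@ 2/2 ✓
Row 5: (5,0)@ 2/2 ✓ · (5,1)@ 2/3 ✓ · (5,2)% 0/2 ✗
Row 6: (6,1)@ 2/2 ✓ · (6,2)@ 2/3 ✓ · (6,3)@ 1/1 ✓
For instance (1,0) has only 0/3 same-type neighbors, below 1/3.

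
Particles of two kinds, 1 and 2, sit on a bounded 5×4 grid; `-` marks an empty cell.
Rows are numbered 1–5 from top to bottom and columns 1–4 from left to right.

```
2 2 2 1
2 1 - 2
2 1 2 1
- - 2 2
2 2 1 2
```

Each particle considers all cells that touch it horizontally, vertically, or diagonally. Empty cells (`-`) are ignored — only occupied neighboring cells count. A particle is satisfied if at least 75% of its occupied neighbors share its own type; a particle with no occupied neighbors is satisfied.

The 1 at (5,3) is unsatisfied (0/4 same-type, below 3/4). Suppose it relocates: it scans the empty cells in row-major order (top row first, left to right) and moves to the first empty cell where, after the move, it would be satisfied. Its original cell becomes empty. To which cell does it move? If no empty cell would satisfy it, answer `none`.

none

Vacating (5,3). Empty cells in order:
  (2,3): 4/8 same-type → still unsatisfied.
  (4,1): 1/4 same-type → still unsatisfied.
  (4,2): 1/6 same-type → still unsatisfied.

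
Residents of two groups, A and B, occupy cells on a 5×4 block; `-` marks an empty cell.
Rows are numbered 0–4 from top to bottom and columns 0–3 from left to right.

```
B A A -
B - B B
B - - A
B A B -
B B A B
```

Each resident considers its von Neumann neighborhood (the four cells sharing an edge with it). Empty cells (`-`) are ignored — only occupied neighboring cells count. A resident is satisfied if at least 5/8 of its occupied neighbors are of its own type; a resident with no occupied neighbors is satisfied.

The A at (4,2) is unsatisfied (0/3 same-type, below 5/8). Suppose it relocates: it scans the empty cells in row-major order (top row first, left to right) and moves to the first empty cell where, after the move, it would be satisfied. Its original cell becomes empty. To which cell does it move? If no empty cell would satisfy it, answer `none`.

Vacating (4,2). Empty cells in order:
  (0,3): 1/2 same-type → still unsatisfied.
  (1,1): 1/3 same-type → still unsatisfied.
  (2,1): 1/2 same-type → still unsatisfied.
  (2,2): 1/3 same-type → still unsatisfied.
  (3,3): 1/3 same-type → still unsatisfied.

none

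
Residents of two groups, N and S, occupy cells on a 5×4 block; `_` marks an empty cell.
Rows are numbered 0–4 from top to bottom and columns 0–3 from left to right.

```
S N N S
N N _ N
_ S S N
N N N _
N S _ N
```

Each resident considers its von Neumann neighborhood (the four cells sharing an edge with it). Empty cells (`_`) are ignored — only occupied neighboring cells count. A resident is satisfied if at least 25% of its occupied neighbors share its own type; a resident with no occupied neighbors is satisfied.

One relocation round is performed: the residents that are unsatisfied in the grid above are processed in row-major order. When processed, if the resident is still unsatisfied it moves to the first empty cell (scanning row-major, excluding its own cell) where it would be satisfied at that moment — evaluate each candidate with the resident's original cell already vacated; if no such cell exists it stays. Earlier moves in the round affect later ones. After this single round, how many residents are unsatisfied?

1

Initially unsatisfied (in order): (0,0), (0,3), (4,1).
  (0,0) → (1,2).
  (0,3) → (2,0).
  (4,1): no empty cell satisfies it; stays.
Resulting grid:
_ N N _
N N S N
S S S N
N N N _
N S _ N
Unsatisfied now: (4,1).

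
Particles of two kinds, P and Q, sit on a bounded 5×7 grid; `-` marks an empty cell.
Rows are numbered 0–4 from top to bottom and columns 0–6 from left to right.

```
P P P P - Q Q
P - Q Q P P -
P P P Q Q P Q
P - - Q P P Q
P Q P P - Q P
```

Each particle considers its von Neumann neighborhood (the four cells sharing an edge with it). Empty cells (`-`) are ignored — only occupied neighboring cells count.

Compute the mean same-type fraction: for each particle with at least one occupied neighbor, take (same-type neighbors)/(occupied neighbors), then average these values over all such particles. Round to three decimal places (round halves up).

Row 0: (0,0)P 2/2 · (0,1)P 2/2 · (0,2)P 2/3 · (0,3)P 1/2 · (0,5)Q 1/2 · (0,6)Q 1/1
Row 1: (1,0)P 2/2 · (1,2)Q 1/3 · (1,3)Q 2/4 · (1,4)P 1/3 · (1,5)P 2/3
Row 2: (2,0)P 3/3 · (2,1)P 2/2 · (2,2)P 1/3 · (2,3)Q 3/4 · (2,4)Q 1/4 · (2,5)P 2/4 · (2,6)Q 1/2
Row 3: (3,0)P 2/2 · (3,3)Q 1/3 · (3,4)P 1/3 · (3,5)P 2/4 · (3,6)Q 1/3
Row 4: (4,0)P 1/2 · (4,1)Q 0/2 · (4,2)P 1/2 · (4,3)P 1/2 · (4,5)Q 0/2 · (4,6)P 0/2
Sum over 29 particles: 2/2 + 2/2 + 2/3 + 1/2 + 1/2 + 1/1 + 2/2 + 1/3 + 2/4 + 1/3 + 2/3 + 3/3 + 2/2 + 1/3 + 3/4 + 1/4 + 2/4 + 1/2 + 2/2 + 1/3 + 1/3 + 2/4 + 1/3 + 1/2 + 0/2 + 1/2 + 1/2 + 0/2 + 0/2 = 95/6; mean = 95/6 ÷ 29 = 95/174 = 0.545977… → 0.546.

0.546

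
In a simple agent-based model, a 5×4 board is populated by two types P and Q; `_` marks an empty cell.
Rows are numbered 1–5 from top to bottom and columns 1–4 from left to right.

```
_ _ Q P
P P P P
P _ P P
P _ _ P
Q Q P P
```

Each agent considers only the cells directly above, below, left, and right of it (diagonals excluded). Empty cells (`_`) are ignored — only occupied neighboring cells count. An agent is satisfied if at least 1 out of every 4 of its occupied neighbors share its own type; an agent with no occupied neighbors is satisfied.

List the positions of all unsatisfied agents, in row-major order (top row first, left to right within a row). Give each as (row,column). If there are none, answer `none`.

(1,3)

Row 1: (1,3)Q 0/2 not · (1,4)P 1/2 satisfied
Row 2: (2,1)P 2/2 satisfied · (2,2)P 2/2 satisfied · (2,3)P 3/4 satisfied · (2,4)P 3/3 satisfied
Row 3: (3,1)P 2/2 satisfied · (3,3)P 2/2 satisfied · (3,4)P 3/3 satisfied
Row 4: (4,1)P 1/2 satisfied · (4,4)P 2/2 satisfied
Row 5: (5,1)Q 1/2 satisfied · (5,2)Q 1/2 satisfied · (5,3)P 1/2 satisfied · (5,4)P 2/2 satisfied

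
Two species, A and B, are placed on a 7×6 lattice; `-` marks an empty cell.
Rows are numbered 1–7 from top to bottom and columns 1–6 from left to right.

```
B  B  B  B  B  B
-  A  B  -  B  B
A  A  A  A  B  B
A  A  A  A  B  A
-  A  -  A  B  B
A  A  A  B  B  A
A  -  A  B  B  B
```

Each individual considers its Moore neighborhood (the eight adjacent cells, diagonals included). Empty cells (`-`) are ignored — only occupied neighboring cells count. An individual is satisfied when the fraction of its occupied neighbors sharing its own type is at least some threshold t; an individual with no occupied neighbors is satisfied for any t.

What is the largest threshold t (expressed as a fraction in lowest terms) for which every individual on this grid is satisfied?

0/1

Row 1: (1,1)B 1/2 · (1,2)B 3/4 · (1,3)B 3/4 · (1,4)B 4/4 · (1,5)B 4/4 · (1,6)B 3/3
Row 2: (2,2)A 3/7 · (2,3)B 3/7 · (2,5)B 6/7 · (2,6)B 5/5
Row 3: (3,1)A 4/4 · (3,2)A 6/7 · (3,3)A 6/7 · (3,4)A 3/7 · (3,5)B 4/7 · (3,6)B 4/5
Row 4: (4,1)A 4/4 · (4,2)A 6/6 · (4,3)A 7/7 · (4,4)A 4/7 · (4,5)B 4/8 · (4,6)A 0/5
Row 5: (5,2)A 6/6 · (5,4)A 3/7 · (5,5)B 4/8 · (5,6)B 3/5
Row 6: (6,1)A 3/3 · (6,2)A 5/5 · (6,3)A 4/6 · (6,4)B 4/7 · (6,5)B 6/8 · (6,6)A 0/5
Row 7: (7,1)A 2/2 · (7,3)A 2/4 · (7,4)B 3/5 · (7,5)B 4/5 · (7,6)B 2/3
The smallest same-type fraction is 0/5 at (4,6), which reduces to 0/1. Any threshold above that leaves this individual unsatisfied.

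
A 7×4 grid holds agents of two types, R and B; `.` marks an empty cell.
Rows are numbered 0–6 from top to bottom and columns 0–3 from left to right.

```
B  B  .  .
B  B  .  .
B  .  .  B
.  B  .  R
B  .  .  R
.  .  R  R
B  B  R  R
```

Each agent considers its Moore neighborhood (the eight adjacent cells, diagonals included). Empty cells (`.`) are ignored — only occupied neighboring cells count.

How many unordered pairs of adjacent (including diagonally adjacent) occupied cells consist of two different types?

Scan each occupied cell's neighbors to the right and below (and the two forward diagonals) so each pair is counted once.
Row 0: B(0,0)–B(0,1)= B(0,0)–B(1,0)= B(0,0)–B(1,1)= B(0,1)–B(1,1)= B(0,1)–B(1,0)=  → 0/5 unlike.
Row 1: B(1,0)–B(1,1)= B(1,0)–B(2,0)= B(1,1)–B(2,0)=  → 0/3 unlike.
Row 2: B(2,0)–B(3,1)= B(2,3)–R(3,3)≠  → 1/2 unlike.
Row 3: B(3,1)–B(4,0)= R(3,3)–R(4,3)=  → 0/2 unlike.
Row 4: R(4,3)–R(5,3)= R(4,3)–R(5,2)=  → 0/2 unlike.
Row 5: R(5,2)–R(5,3)= R(5,2)–R(6,2)= R(5,2)–R(6,3)= R(5,2)–B(6,1)≠ R(5,3)–R(6,3)= R(5,3)–R(6,2)=  → 1/6 unlike.
Row 6: B(6,0)–B(6,1)= B(6,1)–R(6,2)≠ R(6,2)–R(6,3)=  → 1/3 unlike.
Total adjacent occupied pairs: 23; unlike-type pairs: 3.

3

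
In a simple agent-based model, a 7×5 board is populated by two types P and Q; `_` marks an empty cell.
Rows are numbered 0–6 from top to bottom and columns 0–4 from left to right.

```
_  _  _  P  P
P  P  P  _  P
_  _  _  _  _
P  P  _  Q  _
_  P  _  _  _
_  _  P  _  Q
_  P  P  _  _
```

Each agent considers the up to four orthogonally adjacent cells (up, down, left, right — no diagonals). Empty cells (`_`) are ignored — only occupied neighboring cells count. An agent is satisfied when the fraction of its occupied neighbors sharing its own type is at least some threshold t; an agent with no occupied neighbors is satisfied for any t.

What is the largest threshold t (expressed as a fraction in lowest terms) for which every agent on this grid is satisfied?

1/1

Row 0: (0,3)P 1/1 · (0,4)P 2/2
Row 1: (1,0)P 1/1 · (1,1)P 2/2 · (1,2)P 1/1 · (1,4)P 1/1
Row 3: (3,0)P 1/1 · (3,1)P 2/2 · (3,3)Q — no occupied neighbors
Row 4: (4,1)P 1/1
Row 5: (5,2)P 1/1 · (5,4)Q — no occupied neighbors
Row 6: (6,1)P 1/1 · (6,2)P 2/2
The smallest same-type fraction is 1/1 at (0,3), which reduces to 1/1. Any threshold above that leaves this agent unsatisfied.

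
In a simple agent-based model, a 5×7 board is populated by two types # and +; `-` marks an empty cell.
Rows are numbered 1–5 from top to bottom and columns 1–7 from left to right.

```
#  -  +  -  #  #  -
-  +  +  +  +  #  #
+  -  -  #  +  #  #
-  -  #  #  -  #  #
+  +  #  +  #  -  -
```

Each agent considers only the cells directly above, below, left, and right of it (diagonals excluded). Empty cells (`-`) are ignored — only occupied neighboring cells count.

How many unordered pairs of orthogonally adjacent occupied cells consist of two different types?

9

Scan each occupied cell's neighbors to the right and below so each pair is counted once.
Row 1: +(1,3)–+(2,3)= #(1,5)–#(1,6)= #(1,5)–+(2,5)≠ #(1,6)–#(2,6)=  → 1/4 unlike.
Row 2: +(2,2)–+(2,3)= +(2,3)–+(2,4)= +(2,4)–+(2,5)= +(2,4)–#(3,4)≠ +(2,5)–#(2,6)≠ +(2,5)–+(3,5)= #(2,6)–#(2,7)= #(2,6)–#(3,6)= #(2,7)–#(3,7)=  → 2/9 unlike.
Row 3: #(3,4)–+(3,5)≠ #(3,4)–#(4,4)= +(3,5)–#(3,6)≠ #(3,6)–#(3,7)= #(3,6)–#(4,6)= #(3,7)–#(4,7)=  → 2/6 unlike.
Row 4: #(4,3)–#(4,4)= #(4,3)–#(5,3)= #(4,4)–+(5,4)≠ #(4,6)–#(4,7)=  → 1/4 unlike.
Row 5: +(5,1)–+(5,2)= +(5,2)–#(5,3)≠ #(5,3)–+(5,4)≠ +(5,4)–#(5,5)≠  → 3/4 unlike.
Total adjacent occupied pairs: 27; unlike-type pairs: 9.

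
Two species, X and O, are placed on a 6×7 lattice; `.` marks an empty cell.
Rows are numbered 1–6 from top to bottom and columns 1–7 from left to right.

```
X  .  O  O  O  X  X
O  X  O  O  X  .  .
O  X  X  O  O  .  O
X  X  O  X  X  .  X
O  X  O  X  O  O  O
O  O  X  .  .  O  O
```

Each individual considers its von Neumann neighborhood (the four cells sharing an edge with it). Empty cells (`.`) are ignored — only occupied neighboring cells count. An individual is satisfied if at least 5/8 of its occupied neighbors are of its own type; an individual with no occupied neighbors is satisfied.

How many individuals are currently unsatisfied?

(1,1)X 0/1 unhappy
(1,3)O 2/2 ok
(1,4)O 3/3 ok
(1,5)O 1/3 unhappy
(1,6)X 1/2 unhappy
(1,7)X 1/1 ok
(2,1)O 1/3 unhappy
(2,2)X 1/3 unhappy
(2,3)O 2/4 unhappy
(2,4)O 3/4 ok
(2,5)X 0/3 unhappy
(3,1)O 1/3 unhappy
(3,2)X 3/4 ok
(3,3)X 1/4 unhappy
(3,4)O 2/4 unhappy
(3,5)O 1/3 unhappy
(3,7)O 0/1 unhappy
(4,1)X 1/3 unhappy
(4,2)X 3/4 ok
(4,3)O 1/4 unhappy
(4,4)X 2/4 unhappy
(4,5)X 1/3 unhappy
(4,7)X 0/2 unhappy
(5,1)O 1/3 unhappy
(5,2)X 1/4 unhappy
(5,3)O 1/4 unhappy
(5,4)X 1/3 unhappy
(5,5)O 1/3 unhappy
(5,6)O 3/3 ok
(5,7)O 2/3 ok
(6,1)O 2/2 ok
(6,2)O 1/3 unhappy
(6,3)X 0/2 unhappy
(6,6)O 2/2 ok
(6,7)O 2/2 ok
Unsatisfied: (1,1), (1,5), (1,6), (2,1), (2,2), (2,3), (2,5), (3,1), (3,3), (3,4), (3,5), (3,7), (4,1), (4,3), (4,4), (4,5), (4,7), (5,1), (5,2), (5,3), (5,4), (5,5), (6,2), (6,3) — 24 in total.

24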